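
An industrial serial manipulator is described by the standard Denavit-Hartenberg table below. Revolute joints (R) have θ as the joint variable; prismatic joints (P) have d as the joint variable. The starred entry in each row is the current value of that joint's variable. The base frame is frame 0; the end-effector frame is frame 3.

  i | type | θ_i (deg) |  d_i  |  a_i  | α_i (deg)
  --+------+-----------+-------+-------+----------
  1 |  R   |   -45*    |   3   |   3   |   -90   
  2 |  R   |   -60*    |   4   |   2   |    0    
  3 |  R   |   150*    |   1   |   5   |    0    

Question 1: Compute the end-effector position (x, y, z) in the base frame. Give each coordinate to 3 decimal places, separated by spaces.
6.364 0.707 -0.268

after link 1: o_1 = (2.1213, -2.1213, 3.0000)
after link 2: o_2 = (5.6569, 0.0000, 4.7321)
after link 3: o_3 = (6.3640, 0.7071, -0.2679)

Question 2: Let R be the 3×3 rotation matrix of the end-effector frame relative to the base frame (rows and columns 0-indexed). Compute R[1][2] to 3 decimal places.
0.707

End-effector z-axis (col 2 of R) = (0.7071,0.7071,0.0000)
R[1][2] = 0.7071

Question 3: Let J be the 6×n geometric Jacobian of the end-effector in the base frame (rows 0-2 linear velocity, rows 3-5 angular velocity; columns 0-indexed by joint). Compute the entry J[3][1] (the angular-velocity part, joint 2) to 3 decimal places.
axis z_1 = (0.7071,0.7071,0.0000); lever o_n−o_1 = (4.2426,2.8284,-3.2679)
cross product → J_v[:, 1] = (-2.3108,2.3108,-1.0000)
J_ω[:, 1] = z_1
entry J[3][1] = 0.7071

0.707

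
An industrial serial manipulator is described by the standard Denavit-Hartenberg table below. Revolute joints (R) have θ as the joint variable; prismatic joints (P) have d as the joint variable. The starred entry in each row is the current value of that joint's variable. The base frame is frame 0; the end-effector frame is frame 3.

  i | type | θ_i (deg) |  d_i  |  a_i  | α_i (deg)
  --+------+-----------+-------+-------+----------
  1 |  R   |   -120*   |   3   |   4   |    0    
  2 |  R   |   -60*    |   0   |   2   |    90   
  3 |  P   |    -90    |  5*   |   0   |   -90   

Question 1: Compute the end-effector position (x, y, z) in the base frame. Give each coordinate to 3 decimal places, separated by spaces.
-4.000 1.536 3.000

after link 1: o_1 = (-2.0000, -3.4641, 3.0000)
after link 2: o_2 = (-4.0000, -3.4641, 3.0000)
after link 3: o_3 = (-4.0000, 1.5359, 3.0000)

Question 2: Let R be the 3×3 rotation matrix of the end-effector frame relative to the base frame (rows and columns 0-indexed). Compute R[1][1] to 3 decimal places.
-1.000

End-effector y-axis (col 1 of R) = (0.0000,-1.0000,-0.0000)
R[1][1] = -1.0000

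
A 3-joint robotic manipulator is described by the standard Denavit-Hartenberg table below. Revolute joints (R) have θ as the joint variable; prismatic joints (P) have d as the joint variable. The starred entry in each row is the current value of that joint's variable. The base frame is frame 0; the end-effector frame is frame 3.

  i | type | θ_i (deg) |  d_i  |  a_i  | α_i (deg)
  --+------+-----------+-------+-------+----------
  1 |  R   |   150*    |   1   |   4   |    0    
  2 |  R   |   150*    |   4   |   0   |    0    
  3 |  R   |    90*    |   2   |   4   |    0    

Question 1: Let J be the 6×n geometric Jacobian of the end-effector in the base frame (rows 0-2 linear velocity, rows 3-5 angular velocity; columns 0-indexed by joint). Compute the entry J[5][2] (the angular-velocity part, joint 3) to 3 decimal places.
axis z_2 = (0.0000,0.0000,1.0000); lever o_n−o_2 = (3.4641,2.0000,2.0000)
cross product → J_v[:, 2] = (-2.0000,3.4641,0.0000)
J_ω[:, 2] = z_2
entry J[5][2] = 1.0000

1.000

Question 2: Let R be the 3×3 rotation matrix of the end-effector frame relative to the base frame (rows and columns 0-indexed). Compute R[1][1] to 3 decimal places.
End-effector y-axis (col 1 of R) = (-0.5000,0.8660,0.0000)
R[1][1] = 0.8660

0.866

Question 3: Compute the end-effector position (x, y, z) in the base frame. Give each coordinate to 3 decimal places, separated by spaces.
-0.000 4.000 7.000

after link 1: o_1 = (-3.4641, 2.0000, 1.0000)
after link 2: o_2 = (-3.4641, 2.0000, 5.0000)
after link 3: o_3 = (-0.0000, 4.0000, 7.0000)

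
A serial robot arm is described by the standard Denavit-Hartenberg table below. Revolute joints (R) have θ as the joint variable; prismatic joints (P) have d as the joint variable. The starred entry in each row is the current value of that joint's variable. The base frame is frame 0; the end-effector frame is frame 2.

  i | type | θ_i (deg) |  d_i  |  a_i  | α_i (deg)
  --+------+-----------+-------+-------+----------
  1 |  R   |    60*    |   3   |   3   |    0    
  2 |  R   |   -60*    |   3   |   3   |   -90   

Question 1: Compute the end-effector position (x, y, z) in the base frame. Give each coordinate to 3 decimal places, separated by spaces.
after link 1: o_1 = (1.5000, 2.5981, 3.0000)
after link 2: o_2 = (4.5000, 2.5981, 6.0000)

4.500 2.598 6.000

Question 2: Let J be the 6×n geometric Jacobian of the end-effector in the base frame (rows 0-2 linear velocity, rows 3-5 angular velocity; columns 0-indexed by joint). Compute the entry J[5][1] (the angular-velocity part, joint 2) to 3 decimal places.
1.000

axis z_1 = (0.0000,0.0000,1.0000); lever o_n−o_1 = (3.0000,0.0000,3.0000)
cross product → J_v[:, 1] = (0.0000,3.0000,0.0000)
J_ω[:, 1] = z_1
entry J[5][1] = 1.0000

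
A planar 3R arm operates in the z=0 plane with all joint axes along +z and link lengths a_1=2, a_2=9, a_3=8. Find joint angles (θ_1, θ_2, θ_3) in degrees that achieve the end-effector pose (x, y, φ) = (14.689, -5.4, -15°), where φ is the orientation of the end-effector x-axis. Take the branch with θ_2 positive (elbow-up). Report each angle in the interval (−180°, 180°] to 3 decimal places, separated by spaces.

wrist centre = target − a_3·(cos φ, sin φ) = (6.9616, -3.3294)
cos θ_2 = (59.5490−2²−9²)/(2·2·9) = -0.7070; θ_2 = 134.9891° (elbow-up)
β = atan2(-3.3294,6.9616) = -25.5599°; ψ = atan2(6.3652,-4.3627) = 124.4271°
θ_1 = β − ψ = -149.9870°
θ_3 = φ − θ_1 − θ_2 = -0.0021° (wrapped to (-180°,180°])

-149.987 134.989 -0.002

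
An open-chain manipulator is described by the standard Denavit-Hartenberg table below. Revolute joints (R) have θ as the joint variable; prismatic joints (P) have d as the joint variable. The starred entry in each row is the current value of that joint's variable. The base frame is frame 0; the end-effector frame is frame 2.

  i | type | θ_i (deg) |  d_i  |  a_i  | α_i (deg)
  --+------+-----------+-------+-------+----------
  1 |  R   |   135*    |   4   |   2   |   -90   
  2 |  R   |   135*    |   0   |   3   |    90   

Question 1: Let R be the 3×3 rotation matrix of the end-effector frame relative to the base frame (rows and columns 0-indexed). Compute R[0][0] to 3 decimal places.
0.500

End-effector x-axis (col 0 of R) = (0.5000,-0.5000,-0.7071)
R[0][0] = 0.5000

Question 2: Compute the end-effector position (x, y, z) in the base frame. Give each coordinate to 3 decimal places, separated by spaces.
after link 1: o_1 = (-1.4142, 1.4142, 4.0000)
after link 2: o_2 = (0.0858, -0.0858, 1.8787)

0.086 -0.086 1.879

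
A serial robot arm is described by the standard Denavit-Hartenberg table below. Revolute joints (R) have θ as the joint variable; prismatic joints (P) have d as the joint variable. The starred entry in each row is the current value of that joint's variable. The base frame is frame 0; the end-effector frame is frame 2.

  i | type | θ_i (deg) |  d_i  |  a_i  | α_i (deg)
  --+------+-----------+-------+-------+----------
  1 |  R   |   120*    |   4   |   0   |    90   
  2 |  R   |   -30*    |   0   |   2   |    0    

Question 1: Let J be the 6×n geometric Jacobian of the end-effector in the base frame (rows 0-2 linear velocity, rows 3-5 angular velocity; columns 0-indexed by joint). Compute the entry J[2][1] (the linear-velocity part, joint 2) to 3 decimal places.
1.732

axis z_1 = (0.8660,0.5000,0.0000); lever o_n−o_1 = (-0.8660,1.5000,-1.0000)
cross product → J_v[:, 1] = (-0.5000,0.8660,1.7321)
J_ω[:, 1] = z_1
entry J[2][1] = 1.7321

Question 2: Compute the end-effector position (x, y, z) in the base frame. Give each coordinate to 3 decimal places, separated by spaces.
-0.866 1.500 3.000

after link 1: o_1 = (0.0000, 0.0000, 4.0000)
after link 2: o_2 = (-0.8660, 1.5000, 3.0000)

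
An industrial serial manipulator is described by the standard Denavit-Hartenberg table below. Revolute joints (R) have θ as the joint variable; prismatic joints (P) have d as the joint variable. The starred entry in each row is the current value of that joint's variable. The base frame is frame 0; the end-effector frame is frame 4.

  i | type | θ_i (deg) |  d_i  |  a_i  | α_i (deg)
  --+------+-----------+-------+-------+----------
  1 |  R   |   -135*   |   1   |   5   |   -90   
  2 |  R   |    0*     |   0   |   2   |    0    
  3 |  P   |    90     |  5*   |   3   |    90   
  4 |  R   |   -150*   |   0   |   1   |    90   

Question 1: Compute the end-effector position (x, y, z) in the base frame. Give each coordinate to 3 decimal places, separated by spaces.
-1.768 -8.132 -1.134

after link 1: o_1 = (-3.5355, -3.5355, 1.0000)
after link 2: o_2 = (-4.9497, -4.9497, 1.0000)
after link 3: o_3 = (-1.4142, -8.4853, -2.0000)
after link 4: o_4 = (-1.7678, -8.1317, -1.1340)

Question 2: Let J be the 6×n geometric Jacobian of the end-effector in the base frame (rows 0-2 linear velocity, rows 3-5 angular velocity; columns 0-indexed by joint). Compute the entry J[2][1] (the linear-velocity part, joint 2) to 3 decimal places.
-2.000

axis z_1 = (0.7071,-0.7071,0.0000); lever o_n−o_1 = (1.7678,-4.5962,-2.1340)
cross product → J_v[:, 1] = (1.5089,1.5089,-2.0000)
J_ω[:, 1] = z_1
entry J[2][1] = -2.0000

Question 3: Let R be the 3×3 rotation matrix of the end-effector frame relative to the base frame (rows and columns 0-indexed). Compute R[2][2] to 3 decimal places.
End-effector z-axis (col 2 of R) = (0.6124,-0.6124,0.5000)
R[2][2] = 0.5000

0.500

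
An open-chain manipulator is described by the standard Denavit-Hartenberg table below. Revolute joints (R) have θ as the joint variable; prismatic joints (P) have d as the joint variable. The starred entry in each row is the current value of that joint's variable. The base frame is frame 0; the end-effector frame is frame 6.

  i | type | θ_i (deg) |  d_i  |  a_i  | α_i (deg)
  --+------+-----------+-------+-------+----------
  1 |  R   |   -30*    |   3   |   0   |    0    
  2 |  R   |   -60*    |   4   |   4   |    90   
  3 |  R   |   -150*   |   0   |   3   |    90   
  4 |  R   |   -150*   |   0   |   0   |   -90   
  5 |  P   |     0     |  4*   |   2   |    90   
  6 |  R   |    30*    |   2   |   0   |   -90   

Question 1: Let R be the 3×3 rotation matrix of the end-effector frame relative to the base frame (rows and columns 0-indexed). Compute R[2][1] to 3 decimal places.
End-effector y-axis (col 1 of R) = (0.0000,-0.5000,-0.8660)
R[2][1] = -0.8660

-0.866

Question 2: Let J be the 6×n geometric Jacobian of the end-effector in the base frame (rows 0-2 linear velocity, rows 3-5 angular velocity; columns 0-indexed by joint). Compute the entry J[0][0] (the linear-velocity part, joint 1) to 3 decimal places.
0.170

axis z_0 = ẑ; lever o_n−o_0 = (4.4641,-0.1699,7.0981)
cross product → J_v[:, 0] = (0.1699,4.4641,-0.0000)
J_ω[:, 0] = z_0
entry J[0][0] = 0.1699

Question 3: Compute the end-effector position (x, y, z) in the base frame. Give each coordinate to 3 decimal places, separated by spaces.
4.464 -0.170 7.098

after link 1: o_1 = (0.0000, 0.0000, 3.0000)
after link 2: o_2 = (0.0000, -4.0000, 7.0000)
after link 3: o_3 = (0.0000, -1.4019, 5.5000)
after link 4: o_4 = (0.0000, -1.4019, 5.5000)
after link 5: o_5 = (4.4641, -1.1699, 5.3660)
after link 6: o_6 = (4.4641, -0.1699, 7.0981)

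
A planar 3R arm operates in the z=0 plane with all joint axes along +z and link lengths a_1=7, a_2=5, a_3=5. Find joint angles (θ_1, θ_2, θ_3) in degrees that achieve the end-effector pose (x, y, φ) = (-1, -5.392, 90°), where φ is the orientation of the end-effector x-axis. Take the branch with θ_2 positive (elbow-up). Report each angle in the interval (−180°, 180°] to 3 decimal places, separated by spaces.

wrist centre = target − a_3·(cos φ, sin φ) = (-1.0000, -10.3920)
cos θ_2 = (108.9937−7²−5²)/(2·7·5) = 0.4999; θ_2 = 60.0060° (elbow-up)
β = atan2(-10.3920,-1.0000) = -95.4965°; ψ = atan2(4.3304,9.4995) = 24.5060°
θ_1 = β − ψ = -120.0025°
θ_3 = φ − θ_1 − θ_2 = 149.9965° (wrapped to (-180°,180°])

-120.002 60.006 149.997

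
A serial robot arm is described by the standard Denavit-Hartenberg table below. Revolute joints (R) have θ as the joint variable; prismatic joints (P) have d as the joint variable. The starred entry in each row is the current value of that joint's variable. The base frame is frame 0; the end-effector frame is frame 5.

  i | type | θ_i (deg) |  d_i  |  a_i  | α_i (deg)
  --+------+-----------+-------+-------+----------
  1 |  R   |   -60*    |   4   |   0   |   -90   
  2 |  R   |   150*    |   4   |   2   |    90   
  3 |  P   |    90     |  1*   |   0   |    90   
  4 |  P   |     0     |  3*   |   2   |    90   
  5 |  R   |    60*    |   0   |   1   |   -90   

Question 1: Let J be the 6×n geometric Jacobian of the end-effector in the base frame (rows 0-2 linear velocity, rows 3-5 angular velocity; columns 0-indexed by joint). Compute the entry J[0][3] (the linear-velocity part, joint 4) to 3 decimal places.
-0.433

prismatic axis z_3 = (-0.4330,0.7500,-0.5000)
J_v[:, 3] = z_3; J_ω[:, 3] = (0,0,0)
entry J[0][3] = -0.4330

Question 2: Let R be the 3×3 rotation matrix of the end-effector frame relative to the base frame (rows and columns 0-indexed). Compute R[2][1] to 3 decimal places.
End-effector y-axis (col 1 of R) = (0.2500,-0.4330,-0.8660)
R[2][1] = -0.8660

-0.866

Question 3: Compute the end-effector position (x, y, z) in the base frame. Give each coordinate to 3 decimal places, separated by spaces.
after link 1: o_1 = (0.0000, 0.0000, 4.0000)
after link 2: o_2 = (2.5981, 3.5000, 3.0000)
after link 3: o_3 = (2.8481, 3.0670, 2.1340)
after link 4: o_4 = (3.2811, 6.3170, 0.6340)
after link 5: o_5 = (3.3391, 7.2165, 0.2010)

3.339 7.217 0.201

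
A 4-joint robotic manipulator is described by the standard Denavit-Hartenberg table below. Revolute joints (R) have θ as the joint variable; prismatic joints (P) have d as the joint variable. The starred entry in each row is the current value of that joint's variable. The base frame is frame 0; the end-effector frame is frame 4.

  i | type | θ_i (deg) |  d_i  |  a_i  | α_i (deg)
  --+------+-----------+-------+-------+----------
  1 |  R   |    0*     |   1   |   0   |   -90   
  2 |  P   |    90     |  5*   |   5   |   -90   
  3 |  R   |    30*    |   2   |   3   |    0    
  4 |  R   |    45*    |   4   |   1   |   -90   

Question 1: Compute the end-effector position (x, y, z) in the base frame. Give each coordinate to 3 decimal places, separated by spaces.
-6.000 2.534 -6.857

after link 1: o_1 = (0.0000, 0.0000, 1.0000)
after link 2: o_2 = (0.0000, 5.0000, -4.0000)
after link 3: o_3 = (-2.0000, 3.5000, -6.5981)
after link 4: o_4 = (-6.0000, 2.5341, -6.8569)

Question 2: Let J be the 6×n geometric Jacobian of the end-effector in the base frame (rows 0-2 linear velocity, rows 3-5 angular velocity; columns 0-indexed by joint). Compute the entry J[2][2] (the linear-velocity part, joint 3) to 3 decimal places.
axis z_2 = (-1.0000,0.0000,-0.0000); lever o_n−o_2 = (-6.0000,-2.4659,-2.8569)
cross product → J_v[:, 2] = (-0.0000,-2.8569,2.4659)
J_ω[:, 2] = z_2
entry J[2][2] = 2.4659

2.466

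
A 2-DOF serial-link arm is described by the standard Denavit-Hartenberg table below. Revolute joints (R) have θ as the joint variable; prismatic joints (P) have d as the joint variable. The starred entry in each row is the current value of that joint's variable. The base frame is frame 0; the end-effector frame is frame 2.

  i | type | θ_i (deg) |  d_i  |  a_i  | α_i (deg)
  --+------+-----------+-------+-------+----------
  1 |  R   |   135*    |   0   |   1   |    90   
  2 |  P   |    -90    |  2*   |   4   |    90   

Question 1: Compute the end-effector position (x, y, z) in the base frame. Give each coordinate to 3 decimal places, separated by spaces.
0.707 2.121 -4.000

after link 1: o_1 = (-0.7071, 0.7071, 0.0000)
after link 2: o_2 = (0.7071, 2.1213, -4.0000)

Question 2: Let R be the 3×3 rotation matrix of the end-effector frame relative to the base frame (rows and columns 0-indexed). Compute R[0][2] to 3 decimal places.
0.707

End-effector z-axis (col 2 of R) = (0.7071,-0.7071,-0.0000)
R[0][2] = 0.7071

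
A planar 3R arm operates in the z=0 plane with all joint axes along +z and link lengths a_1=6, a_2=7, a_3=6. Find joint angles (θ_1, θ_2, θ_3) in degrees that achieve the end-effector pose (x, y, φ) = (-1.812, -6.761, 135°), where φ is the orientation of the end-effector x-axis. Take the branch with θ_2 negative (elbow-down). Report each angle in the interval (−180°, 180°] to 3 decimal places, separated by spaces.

wrist centre = target − a_3·(cos φ, sin φ) = (2.4306, -11.0036)
cos θ_2 = (126.9881−6²−7²)/(2·6·7) = 0.4999; θ_2 = -60.0094° (elbow-down)
β = atan2(-11.0036,2.4306) = -77.5437°; ψ = atan2(-6.0627,9.4990) = -32.5481°
θ_1 = β − ψ = -44.9956°
θ_3 = φ − θ_1 − θ_2 = -119.9950° (wrapped to (-180°,180°])

-44.996 -60.009 -119.995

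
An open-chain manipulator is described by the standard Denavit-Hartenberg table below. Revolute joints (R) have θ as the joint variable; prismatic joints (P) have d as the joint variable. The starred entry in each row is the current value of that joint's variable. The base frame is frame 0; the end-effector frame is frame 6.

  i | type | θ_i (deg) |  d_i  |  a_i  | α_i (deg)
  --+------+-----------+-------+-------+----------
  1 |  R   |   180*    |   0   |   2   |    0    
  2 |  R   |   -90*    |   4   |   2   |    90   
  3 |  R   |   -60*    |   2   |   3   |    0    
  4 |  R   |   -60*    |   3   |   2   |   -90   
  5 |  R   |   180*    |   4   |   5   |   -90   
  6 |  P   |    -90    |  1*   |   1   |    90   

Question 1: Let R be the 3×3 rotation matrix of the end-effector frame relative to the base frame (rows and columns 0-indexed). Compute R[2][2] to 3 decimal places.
End-effector z-axis (col 2 of R) = (0.0000,-0.5000,-0.8660)
R[2][2] = -0.8660

-0.866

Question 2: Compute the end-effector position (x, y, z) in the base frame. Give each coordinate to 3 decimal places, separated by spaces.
4.000 9.330 1.500

after link 1: o_1 = (-2.0000, 0.0000, 0.0000)
after link 2: o_2 = (-2.0000, 2.0000, 4.0000)
after link 3: o_3 = (0.0000, 3.5000, 1.4019)
after link 4: o_4 = (3.0000, 2.5000, -0.3301)
after link 5: o_5 = (3.0000, 8.4641, 2.0000)
after link 6: o_6 = (4.0000, 9.3301, 1.5000)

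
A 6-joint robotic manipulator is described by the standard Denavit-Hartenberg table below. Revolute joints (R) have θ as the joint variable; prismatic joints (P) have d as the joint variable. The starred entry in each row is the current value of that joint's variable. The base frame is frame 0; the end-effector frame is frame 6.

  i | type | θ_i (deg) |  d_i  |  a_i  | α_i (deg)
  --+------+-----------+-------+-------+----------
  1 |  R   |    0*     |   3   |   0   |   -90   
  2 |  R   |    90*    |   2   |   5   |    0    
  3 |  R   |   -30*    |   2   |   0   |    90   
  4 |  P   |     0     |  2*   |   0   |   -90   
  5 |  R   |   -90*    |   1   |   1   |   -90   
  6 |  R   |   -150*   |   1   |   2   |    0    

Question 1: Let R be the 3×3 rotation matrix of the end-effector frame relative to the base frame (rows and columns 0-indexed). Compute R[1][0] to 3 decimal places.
End-effector x-axis (col 0 of R) = (-0.7500,0.5000,-0.4330)
R[1][0] = 0.5000

0.500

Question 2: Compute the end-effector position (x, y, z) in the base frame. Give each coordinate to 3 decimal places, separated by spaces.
1.598 6.000 -2.232

after link 1: o_1 = (0.0000, 0.0000, 3.0000)
after link 2: o_2 = (0.0000, 2.0000, -2.0000)
after link 3: o_3 = (0.0000, 4.0000, -2.0000)
after link 4: o_4 = (1.7321, 4.0000, -1.0000)
after link 5: o_5 = (2.5981, 5.0000, -0.5000)
after link 6: o_6 = (1.5981, 6.0000, -2.2321)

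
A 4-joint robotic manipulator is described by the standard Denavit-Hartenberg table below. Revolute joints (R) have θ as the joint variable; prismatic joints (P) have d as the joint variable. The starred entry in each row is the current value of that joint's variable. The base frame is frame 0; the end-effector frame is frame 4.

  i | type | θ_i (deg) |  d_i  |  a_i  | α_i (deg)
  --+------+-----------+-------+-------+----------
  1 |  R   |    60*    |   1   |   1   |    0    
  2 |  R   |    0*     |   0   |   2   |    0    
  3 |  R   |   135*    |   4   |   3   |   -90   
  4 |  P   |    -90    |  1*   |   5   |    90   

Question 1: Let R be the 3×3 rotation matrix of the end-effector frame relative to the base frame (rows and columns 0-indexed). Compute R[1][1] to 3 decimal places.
End-effector y-axis (col 1 of R) = (0.2588,-0.9659,0.0000)
R[1][1] = -0.9659

-0.966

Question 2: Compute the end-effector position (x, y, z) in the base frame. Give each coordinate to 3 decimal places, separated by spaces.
-1.139 0.856 10.000

after link 1: o_1 = (0.5000, 0.8660, 1.0000)
after link 2: o_2 = (1.5000, 2.5981, 1.0000)
after link 3: o_3 = (-1.3978, 1.8216, 5.0000)
after link 4: o_4 = (-1.1390, 0.8557, 10.0000)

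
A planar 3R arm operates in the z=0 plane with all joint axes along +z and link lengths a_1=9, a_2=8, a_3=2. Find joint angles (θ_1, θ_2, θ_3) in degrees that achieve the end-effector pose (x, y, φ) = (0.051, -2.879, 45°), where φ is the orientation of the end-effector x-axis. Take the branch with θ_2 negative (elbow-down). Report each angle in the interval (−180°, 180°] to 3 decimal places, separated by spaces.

wrist centre = target − a_3·(cos φ, sin φ) = (-1.3632, -4.2932)
cos θ_2 = (20.2900−9²−8²)/(2·9·8) = -0.8660; θ_2 = -150.0018° (elbow-down)
β = atan2(-4.2932,-1.3632) = -107.6161°; ψ = atan2(-3.9998,2.0717) = -62.6183°
θ_1 = β − ψ = -44.9978°
θ_3 = φ − θ_1 − θ_2 = -120.0004° (wrapped to (-180°,180°])

-44.998 -150.002 -120.000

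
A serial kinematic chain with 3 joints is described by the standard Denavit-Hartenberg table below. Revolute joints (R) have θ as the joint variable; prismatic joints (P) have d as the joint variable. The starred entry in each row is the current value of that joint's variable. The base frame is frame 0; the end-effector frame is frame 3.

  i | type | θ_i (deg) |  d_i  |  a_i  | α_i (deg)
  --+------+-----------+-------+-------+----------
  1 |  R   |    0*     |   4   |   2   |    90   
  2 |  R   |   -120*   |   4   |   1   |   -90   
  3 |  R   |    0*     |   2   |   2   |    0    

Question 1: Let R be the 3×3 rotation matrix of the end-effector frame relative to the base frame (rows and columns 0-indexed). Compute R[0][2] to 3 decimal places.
0.866

End-effector z-axis (col 2 of R) = (0.8660,-0.0000,-0.5000)
R[0][2] = 0.8660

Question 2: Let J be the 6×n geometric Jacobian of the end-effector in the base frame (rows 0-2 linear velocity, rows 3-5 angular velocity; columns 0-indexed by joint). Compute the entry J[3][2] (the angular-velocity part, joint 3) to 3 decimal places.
0.866

axis z_2 = (0.8660,-0.0000,-0.5000); lever o_n−o_2 = (0.7321,0.0000,-2.7321)
cross product → J_v[:, 2] = (0.0000,2.0000,0.0000)
J_ω[:, 2] = z_2
entry J[3][2] = 0.8660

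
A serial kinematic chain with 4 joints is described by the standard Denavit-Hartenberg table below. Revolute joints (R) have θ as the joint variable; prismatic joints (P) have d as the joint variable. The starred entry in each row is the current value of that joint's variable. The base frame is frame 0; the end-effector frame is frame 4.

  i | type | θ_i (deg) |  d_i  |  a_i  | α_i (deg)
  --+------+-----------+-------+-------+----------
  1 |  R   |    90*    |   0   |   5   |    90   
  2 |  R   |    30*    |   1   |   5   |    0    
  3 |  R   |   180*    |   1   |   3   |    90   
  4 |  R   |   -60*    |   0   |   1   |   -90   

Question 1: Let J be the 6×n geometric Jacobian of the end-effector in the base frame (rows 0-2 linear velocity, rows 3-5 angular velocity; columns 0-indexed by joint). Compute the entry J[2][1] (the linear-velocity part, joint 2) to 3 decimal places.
1.299

axis z_1 = (1.0000,-0.0000,0.0000); lever o_n−o_1 = (1.1340,1.2990,0.7500)
cross product → J_v[:, 1] = (-0.0000,-0.7500,1.2990)
J_ω[:, 1] = z_1
entry J[2][1] = 1.2990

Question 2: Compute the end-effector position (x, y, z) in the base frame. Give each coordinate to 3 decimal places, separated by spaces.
1.134 6.299 0.750

after link 1: o_1 = (0.0000, 5.0000, 0.0000)
after link 2: o_2 = (1.0000, 9.3301, 2.5000)
after link 3: o_3 = (2.0000, 6.7321, 1.0000)
after link 4: o_4 = (1.1340, 6.2990, 0.7500)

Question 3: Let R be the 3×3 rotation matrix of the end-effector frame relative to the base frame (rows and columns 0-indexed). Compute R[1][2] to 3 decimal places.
End-effector z-axis (col 2 of R) = (0.5000,-0.7500,-0.4330)
R[1][2] = -0.7500

-0.750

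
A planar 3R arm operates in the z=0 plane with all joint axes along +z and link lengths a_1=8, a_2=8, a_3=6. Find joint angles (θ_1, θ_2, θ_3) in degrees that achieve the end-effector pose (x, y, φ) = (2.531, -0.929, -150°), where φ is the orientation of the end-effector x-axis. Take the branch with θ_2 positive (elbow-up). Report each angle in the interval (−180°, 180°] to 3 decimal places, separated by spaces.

-44.997 120.001 134.996

wrist centre = target − a_3·(cos φ, sin φ) = (7.7272, 2.0710)
cos θ_2 = (63.9979−8²−8²)/(2·8·8) = -0.5000; θ_2 = 120.0011° (elbow-up)
β = atan2(2.0710,7.7272) = 15.0036°; ψ = atan2(6.9281,3.9999) = 60.0005°
θ_1 = β − ψ = -44.9970°
θ_3 = φ − θ_1 − θ_2 = 134.9959° (wrapped to (-180°,180°])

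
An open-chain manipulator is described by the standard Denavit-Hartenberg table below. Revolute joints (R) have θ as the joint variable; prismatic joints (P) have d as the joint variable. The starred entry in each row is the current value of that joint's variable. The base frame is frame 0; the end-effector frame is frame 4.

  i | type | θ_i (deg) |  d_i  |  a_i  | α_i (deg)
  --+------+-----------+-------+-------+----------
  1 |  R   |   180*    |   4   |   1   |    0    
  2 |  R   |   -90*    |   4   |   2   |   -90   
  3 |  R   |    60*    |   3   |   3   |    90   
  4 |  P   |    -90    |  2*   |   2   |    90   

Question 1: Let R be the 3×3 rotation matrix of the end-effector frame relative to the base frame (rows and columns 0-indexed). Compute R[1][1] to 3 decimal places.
0.866

End-effector y-axis (col 1 of R) = (0.0000,0.8660,0.5000)
R[1][1] = 0.8660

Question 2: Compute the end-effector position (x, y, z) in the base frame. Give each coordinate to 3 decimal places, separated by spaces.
after link 1: o_1 = (-1.0000, 0.0000, 4.0000)
after link 2: o_2 = (-1.0000, 2.0000, 8.0000)
after link 3: o_3 = (-4.0000, 3.5000, 5.4019)
after link 4: o_4 = (-2.0000, 5.2321, 6.4019)

-2.000 5.232 6.402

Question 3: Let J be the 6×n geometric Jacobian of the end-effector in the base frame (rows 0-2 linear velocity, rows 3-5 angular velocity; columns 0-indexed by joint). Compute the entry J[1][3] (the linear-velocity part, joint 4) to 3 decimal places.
0.866

prismatic axis z_3 = (0.0000,0.8660,0.5000)
J_v[:, 3] = z_3; J_ω[:, 3] = (0,0,0)
entry J[1][3] = 0.8660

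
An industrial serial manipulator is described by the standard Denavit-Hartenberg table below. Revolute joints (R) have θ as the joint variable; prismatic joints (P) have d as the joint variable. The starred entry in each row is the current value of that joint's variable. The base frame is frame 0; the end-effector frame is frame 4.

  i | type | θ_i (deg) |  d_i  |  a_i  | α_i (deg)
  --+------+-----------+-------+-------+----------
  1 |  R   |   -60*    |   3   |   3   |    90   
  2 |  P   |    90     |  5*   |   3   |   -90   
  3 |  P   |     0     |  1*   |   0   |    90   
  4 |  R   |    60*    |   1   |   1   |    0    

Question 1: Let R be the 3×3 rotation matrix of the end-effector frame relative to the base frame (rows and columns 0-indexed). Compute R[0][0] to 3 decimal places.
-0.433

End-effector x-axis (col 0 of R) = (-0.4330,0.7500,0.5000)
R[0][0] = -0.4330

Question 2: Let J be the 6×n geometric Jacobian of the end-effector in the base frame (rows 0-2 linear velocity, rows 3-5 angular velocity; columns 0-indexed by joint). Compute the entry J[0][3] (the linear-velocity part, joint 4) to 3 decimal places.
axis z_3 = (-0.8660,-0.5000,0.0000); lever o_n−o_3 = (-1.2990,0.2500,0.5000)
cross product → J_v[:, 3] = (-0.2500,0.4330,-0.8660)
J_ω[:, 3] = z_3
entry J[0][3] = -0.2500

-0.250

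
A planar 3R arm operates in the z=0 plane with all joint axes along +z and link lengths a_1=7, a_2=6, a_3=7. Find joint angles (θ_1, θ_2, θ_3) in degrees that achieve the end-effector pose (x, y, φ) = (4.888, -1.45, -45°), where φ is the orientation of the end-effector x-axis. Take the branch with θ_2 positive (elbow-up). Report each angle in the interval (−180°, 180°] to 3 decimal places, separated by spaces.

wrist centre = target − a_3·(cos φ, sin φ) = (-0.0617, 3.4997)
cos θ_2 = (12.2520−7²−6²)/(2·7·6) = -0.8660; θ_2 = 150.0025° (elbow-up)
β = atan2(3.4997,-0.0617) = 91.0108°; ψ = atan2(2.9998,1.8037) = 58.9822°
θ_1 = β − ψ = 32.0286°
θ_3 = φ − θ_1 − θ_2 = 132.9689° (wrapped to (-180°,180°])

32.029 150.002 132.969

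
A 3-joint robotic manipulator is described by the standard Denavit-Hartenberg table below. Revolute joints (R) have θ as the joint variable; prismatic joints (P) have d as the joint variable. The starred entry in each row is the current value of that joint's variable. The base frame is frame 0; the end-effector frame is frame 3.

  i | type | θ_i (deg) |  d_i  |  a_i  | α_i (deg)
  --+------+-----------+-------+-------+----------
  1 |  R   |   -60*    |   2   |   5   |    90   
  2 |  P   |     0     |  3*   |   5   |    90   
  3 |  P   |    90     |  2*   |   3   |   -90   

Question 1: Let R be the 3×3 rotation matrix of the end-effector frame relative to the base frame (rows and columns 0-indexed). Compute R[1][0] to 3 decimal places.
End-effector x-axis (col 0 of R) = (-0.8660,-0.5000,0.0000)
R[1][0] = -0.5000

-0.500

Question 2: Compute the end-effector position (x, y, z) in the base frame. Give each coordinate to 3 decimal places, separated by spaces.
after link 1: o_1 = (2.5000, -4.3301, 2.0000)
after link 2: o_2 = (2.4019, -10.1603, 2.0000)
after link 3: o_3 = (-0.1962, -11.6603, 0.0000)

-0.196 -11.660 0.000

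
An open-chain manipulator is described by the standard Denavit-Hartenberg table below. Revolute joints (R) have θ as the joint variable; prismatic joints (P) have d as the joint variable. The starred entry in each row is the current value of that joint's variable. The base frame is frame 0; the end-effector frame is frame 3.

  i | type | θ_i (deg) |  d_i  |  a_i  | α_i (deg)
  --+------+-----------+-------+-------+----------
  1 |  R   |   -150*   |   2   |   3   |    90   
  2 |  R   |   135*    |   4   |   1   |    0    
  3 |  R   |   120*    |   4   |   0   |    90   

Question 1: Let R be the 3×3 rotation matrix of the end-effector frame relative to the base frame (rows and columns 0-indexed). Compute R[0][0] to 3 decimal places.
End-effector x-axis (col 0 of R) = (0.2241,0.1294,-0.9659)
R[0][0] = 0.2241

0.224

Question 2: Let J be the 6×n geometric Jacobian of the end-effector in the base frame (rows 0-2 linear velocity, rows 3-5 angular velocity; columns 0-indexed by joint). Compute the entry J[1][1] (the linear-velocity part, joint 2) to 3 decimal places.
axis z_1 = (-0.5000,0.8660,0.0000); lever o_n−o_1 = (-3.3876,7.2818,0.7071)
cross product → J_v[:, 1] = (0.6124,0.3536,-0.7071)
J_ω[:, 1] = z_1
entry J[1][1] = 0.3536

0.354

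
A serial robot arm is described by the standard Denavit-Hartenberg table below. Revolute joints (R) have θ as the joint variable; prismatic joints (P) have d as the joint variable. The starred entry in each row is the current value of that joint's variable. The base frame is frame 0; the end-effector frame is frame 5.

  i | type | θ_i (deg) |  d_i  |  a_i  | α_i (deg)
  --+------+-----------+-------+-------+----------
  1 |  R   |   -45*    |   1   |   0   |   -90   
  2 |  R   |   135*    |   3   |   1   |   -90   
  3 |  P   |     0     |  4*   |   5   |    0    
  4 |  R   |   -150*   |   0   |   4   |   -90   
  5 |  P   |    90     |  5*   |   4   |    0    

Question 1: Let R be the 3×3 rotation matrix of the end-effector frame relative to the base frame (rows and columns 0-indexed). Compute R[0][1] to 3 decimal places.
-0.787

End-effector y-axis (col 1 of R) = (-0.7866,0.0795,-0.6124)
R[0][1] = -0.7866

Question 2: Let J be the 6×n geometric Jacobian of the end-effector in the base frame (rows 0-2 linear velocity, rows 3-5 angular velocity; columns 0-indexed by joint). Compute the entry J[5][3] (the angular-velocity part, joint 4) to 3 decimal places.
axis z_3 = (-0.5000,0.5000,0.7071); lever o_n−o_3 = (6.9581,1.9940,-2.1467)
cross product → J_v[:, 3] = (-2.4833,3.8468,-4.4761)
J_ω[:, 3] = z_3
entry J[5][3] = 0.7071

0.707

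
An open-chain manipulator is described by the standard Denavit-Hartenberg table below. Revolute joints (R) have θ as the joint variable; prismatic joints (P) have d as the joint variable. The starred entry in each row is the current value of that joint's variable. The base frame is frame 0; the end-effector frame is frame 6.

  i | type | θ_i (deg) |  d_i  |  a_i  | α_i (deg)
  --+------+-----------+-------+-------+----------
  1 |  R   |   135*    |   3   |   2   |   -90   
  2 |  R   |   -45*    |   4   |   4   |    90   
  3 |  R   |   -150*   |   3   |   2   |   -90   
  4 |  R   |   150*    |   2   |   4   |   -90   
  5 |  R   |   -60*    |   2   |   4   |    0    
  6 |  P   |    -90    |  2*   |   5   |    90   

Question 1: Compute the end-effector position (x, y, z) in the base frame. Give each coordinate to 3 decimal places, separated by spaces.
after link 1: o_1 = (-1.4142, 1.4142, 3.0000)
after link 2: o_2 = (-6.2426, 0.5858, 5.8284)
after link 3: o_3 = (-3.1695, -1.0731, 6.7250)
after link 4: o_4 = (-6.1695, 1.9269, 8.1392)
after link 5: o_5 = (-6.6971, 4.7653, 11.5546)
after link 6: o_6 = (-1.6796, 4.7541, 13.5102)

-1.680 4.754 13.510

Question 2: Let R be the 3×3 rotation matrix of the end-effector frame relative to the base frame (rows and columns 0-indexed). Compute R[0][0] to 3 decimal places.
0.988

End-effector x-axis (col 0 of R) = (0.9876,0.1551,0.0237)
R[0][0] = 0.9876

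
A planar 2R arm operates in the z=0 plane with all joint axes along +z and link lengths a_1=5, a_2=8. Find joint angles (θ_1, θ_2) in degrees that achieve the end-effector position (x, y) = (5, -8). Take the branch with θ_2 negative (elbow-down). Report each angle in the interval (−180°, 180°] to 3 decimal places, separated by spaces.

cos θ_2 = (89.0000−5²−8²)/(2·5·8) = 0.0000; θ_2 = -90.0000° (elbow-down)
β = atan2(-8.0000,5.0000) = -57.9946°; ψ = atan2(-8.0000,5.0000) = -57.9946°
θ_1 = β − ψ = 0.0000°

0.000 -90.000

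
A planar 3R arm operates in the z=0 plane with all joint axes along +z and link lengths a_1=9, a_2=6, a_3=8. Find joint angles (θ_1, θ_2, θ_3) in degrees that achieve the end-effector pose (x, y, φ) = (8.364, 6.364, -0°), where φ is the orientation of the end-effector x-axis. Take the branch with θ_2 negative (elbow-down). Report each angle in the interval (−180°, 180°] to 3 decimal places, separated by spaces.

128.453 -135.000 6.546

wrist centre = target − a_3·(cos φ, sin φ) = (0.3640, 6.3640)
cos θ_2 = (40.6330−9²−6²)/(2·9·6) = -0.7071; θ_2 = -134.9996° (elbow-down)
β = atan2(6.3640,0.3640) = 86.7264°; ψ = atan2(-4.2427,4.7574) = -41.7268°
θ_1 = β − ψ = 128.4532°
θ_3 = φ − θ_1 − θ_2 = 6.5464° (wrapped to (-180°,180°])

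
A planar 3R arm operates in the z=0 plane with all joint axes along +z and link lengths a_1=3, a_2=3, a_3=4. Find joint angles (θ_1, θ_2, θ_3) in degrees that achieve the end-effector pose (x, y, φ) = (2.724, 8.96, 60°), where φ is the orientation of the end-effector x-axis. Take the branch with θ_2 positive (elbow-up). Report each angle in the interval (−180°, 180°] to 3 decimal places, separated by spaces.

59.998 44.995 -44.993

wrist centre = target − a_3·(cos φ, sin φ) = (0.7240, 5.4959)
cos θ_2 = (30.7291−3²−3²)/(2·3·3) = 0.7072; θ_2 = 44.9948° (elbow-up)
β = atan2(5.4959,0.7240) = 82.4954°; ψ = atan2(2.1211,5.1215) = 22.4974°
θ_1 = β − ψ = 59.9980°
θ_3 = φ − θ_1 − θ_2 = -44.9928° (wrapped to (-180°,180°])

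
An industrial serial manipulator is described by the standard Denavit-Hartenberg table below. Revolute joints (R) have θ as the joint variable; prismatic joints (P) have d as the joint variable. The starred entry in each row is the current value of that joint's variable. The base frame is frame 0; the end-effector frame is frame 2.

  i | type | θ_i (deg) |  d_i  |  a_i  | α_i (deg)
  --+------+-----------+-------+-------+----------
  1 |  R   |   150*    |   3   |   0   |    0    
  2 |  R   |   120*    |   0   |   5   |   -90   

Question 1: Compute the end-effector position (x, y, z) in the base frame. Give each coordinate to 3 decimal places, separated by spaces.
-0.000 -5.000 3.000

after link 1: o_1 = (0.0000, 0.0000, 3.0000)
after link 2: o_2 = (-0.0000, -5.0000, 3.0000)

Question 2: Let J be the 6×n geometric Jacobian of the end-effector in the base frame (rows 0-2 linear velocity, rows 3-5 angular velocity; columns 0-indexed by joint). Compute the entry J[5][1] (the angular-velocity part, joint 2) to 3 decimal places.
axis z_1 = (0.0000,0.0000,1.0000); lever o_n−o_1 = (-0.0000,-5.0000,0.0000)
cross product → J_v[:, 1] = (5.0000,-0.0000,0.0000)
J_ω[:, 1] = z_1
entry J[5][1] = 1.0000

1.000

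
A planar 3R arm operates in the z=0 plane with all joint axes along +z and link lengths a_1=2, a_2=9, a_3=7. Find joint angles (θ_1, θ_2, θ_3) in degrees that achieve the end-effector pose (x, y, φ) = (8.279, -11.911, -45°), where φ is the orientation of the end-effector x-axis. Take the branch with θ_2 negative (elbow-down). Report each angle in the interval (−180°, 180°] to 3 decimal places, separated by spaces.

wrist centre = target − a_3·(cos φ, sin φ) = (3.3293, -6.9613)
cos θ_2 = (59.5430−2²−9²)/(2·2·9) = -0.7071; θ_2 = -135.0027° (elbow-down)
β = atan2(-6.9613,3.3293) = -64.4403°; ψ = atan2(-6.3637,-4.3643) = -124.4427°
θ_1 = β − ψ = 60.0024°
θ_3 = φ − θ_1 − θ_2 = 30.0003° (wrapped to (-180°,180°])

60.002 -135.003 30.000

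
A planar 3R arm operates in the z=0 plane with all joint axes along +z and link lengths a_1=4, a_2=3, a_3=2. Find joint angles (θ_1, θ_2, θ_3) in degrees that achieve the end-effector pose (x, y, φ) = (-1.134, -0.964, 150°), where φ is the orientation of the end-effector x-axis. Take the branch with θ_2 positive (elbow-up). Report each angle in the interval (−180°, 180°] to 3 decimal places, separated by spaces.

wrist centre = target − a_3·(cos φ, sin φ) = (0.5981, -1.9640)
cos θ_2 = (4.2150−4²−3²)/(2·4·3) = -0.8660; θ_2 = 150.0021° (elbow-up)
β = atan2(-1.9640,0.5981) = -73.0642°; ψ = atan2(1.4999,1.4019) = 46.9350°
θ_1 = β − ψ = -119.9992°
θ_3 = φ − θ_1 − θ_2 = 119.9971° (wrapped to (-180°,180°])

-119.999 150.002 119.997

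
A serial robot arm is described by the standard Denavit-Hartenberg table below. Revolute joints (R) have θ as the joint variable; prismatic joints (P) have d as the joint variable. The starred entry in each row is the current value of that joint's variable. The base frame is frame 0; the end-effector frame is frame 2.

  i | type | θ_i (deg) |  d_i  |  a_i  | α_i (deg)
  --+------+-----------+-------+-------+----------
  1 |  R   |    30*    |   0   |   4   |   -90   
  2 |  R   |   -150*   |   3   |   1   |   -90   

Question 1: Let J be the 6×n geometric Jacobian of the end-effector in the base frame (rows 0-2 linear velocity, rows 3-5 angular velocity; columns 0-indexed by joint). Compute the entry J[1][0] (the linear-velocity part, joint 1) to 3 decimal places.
axis z_0 = ẑ; lever o_n−o_0 = (1.2141,4.1651,0.5000)
cross product → J_v[:, 0] = (-4.1651,1.2141,0.0000)
J_ω[:, 0] = z_0
entry J[1][0] = 1.2141

1.214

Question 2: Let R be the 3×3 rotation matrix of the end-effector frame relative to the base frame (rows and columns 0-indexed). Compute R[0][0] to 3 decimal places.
-0.750

End-effector x-axis (col 0 of R) = (-0.7500,-0.4330,0.5000)
R[0][0] = -0.7500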